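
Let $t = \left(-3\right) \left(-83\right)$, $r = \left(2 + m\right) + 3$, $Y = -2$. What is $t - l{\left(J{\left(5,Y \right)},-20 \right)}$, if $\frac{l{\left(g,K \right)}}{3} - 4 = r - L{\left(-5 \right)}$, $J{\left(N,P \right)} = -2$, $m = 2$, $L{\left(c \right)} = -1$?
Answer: $213$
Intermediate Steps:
$r = 7$ ($r = \left(2 + 2\right) + 3 = 4 + 3 = 7$)
$l{\left(g,K \right)} = 36$ ($l{\left(g,K \right)} = 12 + 3 \left(7 - -1\right) = 12 + 3 \left(7 + 1\right) = 12 + 3 \cdot 8 = 12 + 24 = 36$)
$t = 249$
$t - l{\left(J{\left(5,Y \right)},-20 \right)} = 249 - 36 = 213$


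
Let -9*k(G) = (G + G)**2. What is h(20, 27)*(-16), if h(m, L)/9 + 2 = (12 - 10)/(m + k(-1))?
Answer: 3006/11 ≈ 273.27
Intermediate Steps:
k(G) = -4*G**2/9 (k(G) = -(G + G)**2/9 = -4*G**2/9)
h(m, L) = -18 + 18/(-4/9 + m) (h(m, L) = -18 + 9*((12 - 10)/(m - 4/9*(-1)**2)) = -18 + 9*(2/(m - 4/9*1)) = -18 + 9*(2/(m - 4/9)) = -18 + 9*(2/(-4/9 + m)) = -18 + 18/(-4/9 + m))
h(20, 27)*(-16) = (18*(13 - 9*20)/(-4 + 9*20))*(-16) = (18*(13 - 180)/(-4 + 180))*(-16) = (18*(-167)/176)*(-16) = (18*(1/176)*(-167))*(-16) = -1503/88*(-16) = 3006/11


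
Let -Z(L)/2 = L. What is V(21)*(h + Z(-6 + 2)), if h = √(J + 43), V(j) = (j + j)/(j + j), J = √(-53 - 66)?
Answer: 8 + √(43 + I*√119) ≈ 14.609 + 0.82527*I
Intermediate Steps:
Z(L) = -2*L
J = I*√119 (J = √(-119) = I*√119 ≈ 10.909*I)
V(j) = 1 (V(j) = (2*j)/((2*j)) = (2*j)*(1/(2*j)) = 1)
h = √(43 + I*√119) (h = √(I*√119 + 43) = √(43 + I*√119) ≈ 6.6092 + 0.82527*I)
V(21)*(h + Z(-6 + 2)) = 1*(√(43 + I*√119) - 2*(-6 + 2)) = 1*(√(43 + I*√119) - 2*(-4)) = 1*(√(43 + I*√119) + 8) = 1*(8 + √(43 + I*√119)) = 8 + √(43 + I*√119)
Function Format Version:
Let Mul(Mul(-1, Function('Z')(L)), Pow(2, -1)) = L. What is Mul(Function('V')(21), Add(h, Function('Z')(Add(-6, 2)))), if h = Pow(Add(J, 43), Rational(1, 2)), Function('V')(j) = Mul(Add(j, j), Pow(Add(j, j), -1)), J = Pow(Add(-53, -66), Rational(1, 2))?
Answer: Add(8, Pow(Add(43, Mul(I, Pow(119, Rational(1, 2)))), Rational(1, 2))) ≈ Add(14.609, Mul(0.82527, I))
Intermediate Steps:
Function('Z')(L) = Mul(-2, L)
J = Mul(I, Pow(119, Rational(1, 2))) (J = Pow(-119, Rational(1, 2)) = Mul(I, Pow(119, Rational(1, 2))) ≈ Mul(10.909, I))
Function('V')(j) = 1 (Function('V')(j) = Mul(Mul(2, j), Pow(Mul(2, j), -1)) = Mul(Mul(2, j), Mul(Rational(1, 2), Pow(j, -1))) = 1)
h = Pow(Add(43, Mul(I, Pow(119, Rational(1, 2)))), Rational(1, 2)) (h = Pow(Add(Mul(I, Pow(119, Rational(1, 2))), 43), Rational(1, 2)) = Pow(Add(43, Mul(I, Pow(119, Rational(1, 2)))), Rational(1, 2)) ≈ Add(6.6092, Mul(0.82527, I)))
Mul(Function('V')(21), Add(h, Function('Z')(Add(-6, 2)))) = Mul(1, Add(Pow(Add(43, Mul(I, Pow(119, Rational(1, 2)))), Rational(1, 2)), Mul(-2, Add(-6, 2)))) = Mul(1, Add(Pow(Add(43, Mul(I, Pow(119, Rational(1, 2)))), Rational(1, 2)), Mul(-2, -4))) = Mul(1, Add(Pow(Add(43, Mul(I, Pow(119, Rational(1, 2)))), Rational(1, 2)), 8)) = Mul(1, Add(8, Pow(Add(43, Mul(I, Pow(119, Rational(1, 2)))), Rational(1, 2)))) = Add(8, Pow(Add(43, Mul(I, Pow(119, Rational(1, 2)))), Rational(1, 2)))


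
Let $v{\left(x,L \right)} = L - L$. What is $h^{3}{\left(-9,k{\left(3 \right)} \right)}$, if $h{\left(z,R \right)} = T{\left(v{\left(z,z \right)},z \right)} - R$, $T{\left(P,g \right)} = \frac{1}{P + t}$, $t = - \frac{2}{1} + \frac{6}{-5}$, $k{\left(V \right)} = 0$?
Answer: $- \frac{125}{4096} \approx -0.030518$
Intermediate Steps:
$t = - \frac{16}{5}$ ($t = \left(-2\right) 1 + 6 \left(- \frac{1}{5}\right) = -2 - \frac{6}{5} = - \frac{16}{5} \approx -3.2$)
$v{\left(x,L \right)} = 0$
$T{\left(P,g \right)} = \frac{1}{- \frac{16}{5} + P}$ ($T{\left(P,g \right)} = \frac{1}{P - \frac{16}{5}} = \frac{1}{- \frac{16}{5} + P}$)
$h{\left(z,R \right)} = - \frac{5}{16} - R$ ($h{\left(z,R \right)} = \frac{5}{-16 + 5 \cdot 0} - R = \frac{5}{-16 + 0} - R = \frac{5}{-16} - R = 5 \left(- \frac{1}{16}\right) - R = - \frac{5}{16} - R$)
$h^{3}{\left(-9,k{\left(3 \right)} \right)} = \left(- \frac{5}{16} - 0\right)^{3} = \left(- \frac{5}{16} + 0\right)^{3} = \left(- \frac{5}{16}\right)^{3} = - \frac{125}{4096}$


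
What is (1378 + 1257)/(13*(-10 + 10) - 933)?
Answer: -2635/933 ≈ -2.8242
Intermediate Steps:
(1378 + 1257)/(13*(-10 + 10) - 933) = 2635/(13*0 - 933) = 2635/(0 - 933) = 2635/(-933) = 2635*(-1/933) = -2635/933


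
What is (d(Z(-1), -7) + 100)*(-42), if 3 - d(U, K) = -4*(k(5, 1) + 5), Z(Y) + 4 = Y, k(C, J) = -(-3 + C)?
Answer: -4830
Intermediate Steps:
k(C, J) = 3 - C
Z(Y) = -4 + Y
d(U, K) = 15 (d(U, K) = 3 - (-4)*((3 - 1*5) + 5) = 3 - (-4)*((3 - 5) + 5) = 3 - (-4)*(-2 + 5) = 3 - (-4)*3 = 3 - 1*(-12) = 3 + 12 = 15)
(d(Z(-1), -7) + 100)*(-42) = (15 + 100)*(-42) = 115*(-42) = -4830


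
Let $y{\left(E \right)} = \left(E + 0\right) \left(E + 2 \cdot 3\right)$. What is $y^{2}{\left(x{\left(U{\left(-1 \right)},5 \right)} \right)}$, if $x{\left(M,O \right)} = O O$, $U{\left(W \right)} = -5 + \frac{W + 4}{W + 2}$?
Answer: $600625$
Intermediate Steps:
$U{\left(W \right)} = -5 + \frac{4 + W}{2 + W}$
$x{\left(M,O \right)} = O^{2}$
$y{\left(E \right)} = E \left(6 + E\right)$ ($y{\left(E \right)} = E \left(E + 6\right) = E \left(6 + E\right)$)
$y^{2}{\left(x{\left(U{\left(-1 \right)},5 \right)} \right)} = \left(5^{2} \left(6 + 5^{2}\right)\right)^{2} = \left(25 \left(6 + 25\right)\right)^{2} = \left(25 \cdot 31\right)^{2} = 775^{2} = 600625$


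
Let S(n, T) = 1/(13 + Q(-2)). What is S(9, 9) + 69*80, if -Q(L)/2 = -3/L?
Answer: 55201/10 ≈ 5520.1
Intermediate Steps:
Q(L) = 6/L (Q(L) = -(-6)/L = 6/L)
S(n, T) = ⅒ (S(n, T) = 1/(13 + 6/(-2)) = 1/(13 + 6*(-½)) = 1/(13 - 3) = 1/10 = ⅒)
S(9, 9) + 69*80 = ⅒ + 69*80 = ⅒ + 5520 = 55201/10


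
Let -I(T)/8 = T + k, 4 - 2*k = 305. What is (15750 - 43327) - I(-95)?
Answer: -29541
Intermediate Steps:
k = -301/2 (k = 2 - ½*305 = 2 - 305/2 = -301/2 ≈ -150.50)
I(T) = 1204 - 8*T (I(T) = -8*(T - 301/2) = -8*(-301/2 + T) = 1204 - 8*T)
(15750 - 43327) - I(-95) = (15750 - 43327) - (1204 - 8*(-95)) = -27577 - (1204 + 760) = -27577 - 1*1964 = -27577 - 1964 = -29541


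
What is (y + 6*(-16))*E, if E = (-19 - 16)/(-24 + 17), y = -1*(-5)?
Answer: -455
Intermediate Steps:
y = 5
E = 5 (E = -35/(-7) = -35*(-⅐) = 5)
(y + 6*(-16))*E = (5 + 6*(-16))*5 = (5 - 96)*5 = -91*5 = -455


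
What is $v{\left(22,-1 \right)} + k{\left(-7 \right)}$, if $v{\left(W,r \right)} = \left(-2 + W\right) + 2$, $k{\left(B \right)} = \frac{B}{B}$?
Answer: $23$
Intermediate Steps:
$k{\left(B \right)} = 1$
$v{\left(W,r \right)} = W$
$v{\left(22,-1 \right)} + k{\left(-7 \right)} = 22 + 1 = 23$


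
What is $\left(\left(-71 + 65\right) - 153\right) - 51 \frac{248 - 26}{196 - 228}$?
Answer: $\frac{3117}{16} \approx 194.81$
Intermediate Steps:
$\left(\left(-71 + 65\right) - 153\right) - 51 \frac{248 - 26}{196 - 228} = \left(-6 - 153\right) - 51 \frac{222}{-32} = -159 - 51 \cdot 222 \left(- \frac{1}{32}\right) = -159 - - \frac{5661}{16} = -159 + \frac{5661}{16} = \frac{3117}{16}$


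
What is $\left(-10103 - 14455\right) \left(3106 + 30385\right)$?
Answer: $-822471978$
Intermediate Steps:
$\left(-10103 - 14455\right) \left(3106 + 30385\right) = \left(-24558\right) 33491 = -822471978$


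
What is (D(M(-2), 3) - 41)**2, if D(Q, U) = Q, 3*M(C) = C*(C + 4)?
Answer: 16129/9 ≈ 1792.1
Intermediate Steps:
M(C) = C*(4 + C)/3 (M(C) = (C*(C + 4))/3 = (C*(4 + C))/3 = C*(4 + C)/3)
(D(M(-2), 3) - 41)**2 = ((1/3)*(-2)*(4 - 2) - 41)**2 = ((1/3)*(-2)*2 - 41)**2 = (-4/3 - 41)**2 = (-127/3)**2 = 16129/9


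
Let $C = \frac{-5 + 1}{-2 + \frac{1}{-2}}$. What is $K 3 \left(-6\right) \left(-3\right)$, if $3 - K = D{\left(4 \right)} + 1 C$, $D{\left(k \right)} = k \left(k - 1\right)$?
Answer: $- \frac{2862}{5} \approx -572.4$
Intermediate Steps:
$D{\left(k \right)} = k \left(-1 + k\right)$
$C = \frac{8}{5}$ ($C = - \frac{4}{-2 - \frac{1}{2}} = - \frac{4}{- \frac{5}{2}} = \left(-4\right) \left(- \frac{2}{5}\right) = \frac{8}{5} \approx 1.6$)
$K = - \frac{53}{5}$ ($K = 3 - \left(4 \left(-1 + 4\right) + 1 \cdot \frac{8}{5}\right) = 3 - \left(4 \cdot 3 + \frac{8}{5}\right) = 3 - \left(12 + \frac{8}{5}\right) = 3 - \frac{68}{5} = - \frac{53}{5} \approx -10.6$)
$K 3 \left(-6\right) \left(-3\right) = - \frac{53 \cdot 3 \left(-6\right) \left(-3\right)}{5} = - \frac{53 \left(\left(-18\right) \left(-3\right)\right)}{5} = \left(- \frac{53}{5}\right) 54 = - \frac{2862}{5}$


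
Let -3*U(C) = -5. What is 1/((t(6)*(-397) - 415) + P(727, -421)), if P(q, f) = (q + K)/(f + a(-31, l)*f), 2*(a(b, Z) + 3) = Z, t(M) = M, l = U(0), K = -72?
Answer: -2947/8238829 ≈ -0.00035770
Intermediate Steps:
U(C) = 5/3 (U(C) = -⅓*(-5) = 5/3)
l = 5/3 ≈ 1.6667
a(b, Z) = -3 + Z/2
P(q, f) = -6*(-72 + q)/(7*f) (P(q, f) = (q - 72)/(f + (-3 + (½)*(5/3))*f) = (-72 + q)/(f + (-3 + ⅚)*f) = (-72 + q)/(f - 13*f/6) = (-72 + q)/((-7*f/6)) = (-72 + q)*(-6/(7*f)) = -6*(-72 + q)/(7*f))
1/((t(6)*(-397) - 415) + P(727, -421)) = 1/((6*(-397) - 415) + (6/7)*(72 - 1*727)/(-421)) = 1/((-2382 - 415) + (6/7)*(-1/421)*(72 - 727)) = 1/(-2797 + (6/7)*(-1/421)*(-655)) = 1/(-2797 + 3930/2947) = 1/(-8238829/2947) = -2947/8238829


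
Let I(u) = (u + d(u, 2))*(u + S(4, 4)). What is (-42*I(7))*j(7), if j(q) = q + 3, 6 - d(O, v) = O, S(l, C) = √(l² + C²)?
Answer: -17640 - 10080*√2 ≈ -31895.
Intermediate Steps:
S(l, C) = √(C² + l²)
d(O, v) = 6 - O
j(q) = 3 + q
I(u) = 6*u + 24*√2 (I(u) = (u + (6 - u))*(u + √(4² + 4²)) = 6*(u + √(16 + 16)) = 6*(u + √32) = 6*(u + 4*√2) = 6*u + 24*√2)
(-42*I(7))*j(7) = (-42*(6*7 + 24*√2))*(3 + 7) = -42*(42 + 24*√2)*10 = (-1764 - 1008*√2)*10 = -17640 - 10080*√2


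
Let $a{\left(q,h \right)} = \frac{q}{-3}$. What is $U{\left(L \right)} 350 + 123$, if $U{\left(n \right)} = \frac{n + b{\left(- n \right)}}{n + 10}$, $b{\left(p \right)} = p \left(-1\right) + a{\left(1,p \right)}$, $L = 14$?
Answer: $\frac{18953}{36} \approx 526.47$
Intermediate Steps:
$a{\left(q,h \right)} = - \frac{q}{3}$ ($a{\left(q,h \right)} = q \left(- \frac{1}{3}\right) = - \frac{q}{3}$)
$b{\left(p \right)} = - \frac{1}{3} - p$ ($b{\left(p \right)} = p \left(-1\right) - \frac{1}{3} = - p - \frac{1}{3} = - \frac{1}{3} - p$)
$U{\left(n \right)} = \frac{- \frac{1}{3} + 2 n}{10 + n}$ ($U{\left(n \right)} = \frac{n - \left(\frac{1}{3} - n\right)}{n + 10} = \frac{n + \left(- \frac{1}{3} + n\right)}{10 + n} = \frac{- \frac{1}{3} + 2 n}{10 + n}$)
$U{\left(L \right)} 350 + 123 = \frac{-1 + 6 \cdot 14}{3 \left(10 + 14\right)} 350 + 123 = \frac{-1 + 84}{3 \cdot 24} \cdot 350 + 123 = \frac{1}{3} \cdot \frac{1}{24} \cdot 83 \cdot 350 + 123 = \frac{83}{72} \cdot 350 + 123 = \frac{14525}{36} + 123 = \frac{18953}{36}$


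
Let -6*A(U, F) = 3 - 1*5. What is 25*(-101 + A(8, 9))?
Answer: -7550/3 ≈ -2516.7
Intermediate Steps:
A(U, F) = ⅓ (A(U, F) = -(3 - 1*5)/6 = -(3 - 5)/6 = -⅙*(-2) = ⅓)
25*(-101 + A(8, 9)) = 25*(-101 + ⅓) = 25*(-302/3) = -7550/3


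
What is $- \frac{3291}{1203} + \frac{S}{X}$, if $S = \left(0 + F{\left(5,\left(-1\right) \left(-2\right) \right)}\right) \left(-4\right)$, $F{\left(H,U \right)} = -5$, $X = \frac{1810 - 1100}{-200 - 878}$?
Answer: $- \frac{942443}{28471} \approx -33.102$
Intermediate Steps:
$X = - \frac{355}{539}$ ($X = \frac{710}{-1078} = 710 \left(- \frac{1}{1078}\right) = - \frac{355}{539} \approx -0.65863$)
$S = 20$ ($S = \left(0 - 5\right) \left(-4\right) = \left(-5\right) \left(-4\right) = 20$)
$- \frac{3291}{1203} + \frac{S}{X} = - \frac{3291}{1203} + \frac{20}{- \frac{355}{539}} = \left(-3291\right) \frac{1}{1203} + 20 \left(- \frac{539}{355}\right) = - \frac{1097}{401} - \frac{2156}{71} = - \frac{942443}{28471}$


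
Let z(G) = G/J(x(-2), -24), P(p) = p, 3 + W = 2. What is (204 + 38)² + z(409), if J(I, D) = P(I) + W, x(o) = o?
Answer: 175283/3 ≈ 58428.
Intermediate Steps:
W = -1 (W = -3 + 2 = -1)
J(I, D) = -1 + I (J(I, D) = I - 1 = -1 + I)
z(G) = -G/3 (z(G) = G/(-1 - 2) = G/(-3) = G*(-⅓) = -G/3)
(204 + 38)² + z(409) = (204 + 38)² - ⅓*409 = 242² - 409/3 = 58564 - 409/3 = 175283/3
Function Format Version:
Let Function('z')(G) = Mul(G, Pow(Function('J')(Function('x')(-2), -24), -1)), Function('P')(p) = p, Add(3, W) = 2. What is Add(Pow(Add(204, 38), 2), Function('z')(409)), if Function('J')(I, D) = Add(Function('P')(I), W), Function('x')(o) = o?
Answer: Rational(175283, 3) ≈ 58428.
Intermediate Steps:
W = -1 (W = Add(-3, 2) = -1)
Function('J')(I, D) = Add(-1, I) (Function('J')(I, D) = Add(I, -1) = Add(-1, I))
Function('z')(G) = Mul(Rational(-1, 3), G) (Function('z')(G) = Mul(G, Pow(Add(-1, -2), -1)) = Mul(G, Pow(-3, -1)) = Mul(G, Rational(-1, 3)) = Mul(Rational(-1, 3), G))
Add(Pow(Add(204, 38), 2), Function('z')(409)) = Add(Pow(Add(204, 38), 2), Mul(Rational(-1, 3), 409)) = Add(Pow(242, 2), Rational(-409, 3)) = Add(58564, Rational(-409, 3)) = Rational(175283, 3)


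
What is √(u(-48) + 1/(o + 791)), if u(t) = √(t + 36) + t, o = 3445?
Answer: √(-215323293 + 8971848*I*√3)/2118 ≈ 0.24984 + 6.9327*I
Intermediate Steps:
u(t) = t + √(36 + t) (u(t) = √(36 + t) + t = t + √(36 + t))
√(u(-48) + 1/(o + 791)) = √((-48 + √(36 - 48)) + 1/(3445 + 791)) = √((-48 + √(-12)) + 1/4236) = √((-48 + 2*I*√3) + 1/4236) = √(-203327/4236 + 2*I*√3)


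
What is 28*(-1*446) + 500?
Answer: -11988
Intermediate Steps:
28*(-1*446) + 500 = 28*(-446) + 500 = -12488 + 500 = -11988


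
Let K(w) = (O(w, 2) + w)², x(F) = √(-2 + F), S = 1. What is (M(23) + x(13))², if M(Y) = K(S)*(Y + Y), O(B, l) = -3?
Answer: (184 + √11)² ≈ 35088.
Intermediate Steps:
K(w) = (-3 + w)²
M(Y) = 8*Y (M(Y) = (-3 + 1)²*(Y + Y) = (-2)²*(2*Y) = 4*(2*Y) = 8*Y)
(M(23) + x(13))² = (8*23 + √(-2 + 13))² = (184 + √11)²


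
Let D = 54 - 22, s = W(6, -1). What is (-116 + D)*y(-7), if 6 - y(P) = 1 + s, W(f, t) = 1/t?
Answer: -504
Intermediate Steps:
s = -1 (s = 1/(-1) = -1)
y(P) = 6 (y(P) = 6 - (1 - 1) = 6 - 1*0 = 6 + 0 = 6)
D = 32
(-116 + D)*y(-7) = (-116 + 32)*6 = -84*6 = -504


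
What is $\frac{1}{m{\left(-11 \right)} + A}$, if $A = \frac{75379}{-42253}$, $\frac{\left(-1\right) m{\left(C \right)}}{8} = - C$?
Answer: $- \frac{42253}{3793643} \approx -0.011138$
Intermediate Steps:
$m{\left(C \right)} = 8 C$ ($m{\left(C \right)} = - 8 \left(- C\right) = 8 C$)
$A = - \frac{75379}{42253}$ ($A = 75379 \left(- \frac{1}{42253}\right) = - \frac{75379}{42253} \approx -1.784$)
$\frac{1}{m{\left(-11 \right)} + A} = \frac{1}{8 \left(-11\right) - \frac{75379}{42253}} = \frac{1}{-88 - \frac{75379}{42253}} = \frac{1}{- \frac{3793643}{42253}} = - \frac{42253}{3793643}$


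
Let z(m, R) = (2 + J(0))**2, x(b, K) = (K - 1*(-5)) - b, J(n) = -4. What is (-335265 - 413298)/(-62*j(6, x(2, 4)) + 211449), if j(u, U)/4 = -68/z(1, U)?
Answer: -748563/215665 ≈ -3.4710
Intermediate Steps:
x(b, K) = 5 + K - b (x(b, K) = (K + 5) - b = (5 + K) - b = 5 + K - b)
z(m, R) = 4 (z(m, R) = (2 - 4)**2 = (-2)**2 = 4)
j(u, U) = -68 (j(u, U) = 4*(-68/4) = 4*(-68*1/4) = 4*(-17) = -68)
(-335265 - 413298)/(-62*j(6, x(2, 4)) + 211449) = (-335265 - 413298)/(-62*(-68) + 211449) = -748563/(4216 + 211449) = -748563/215665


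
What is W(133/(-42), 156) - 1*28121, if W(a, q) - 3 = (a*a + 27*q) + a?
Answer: -860369/36 ≈ -23899.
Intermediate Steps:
W(a, q) = 3 + a + a**2 + 27*q (W(a, q) = 3 + ((a*a + 27*q) + a) = 3 + ((a**2 + 27*q) + a) = 3 + (a + a**2 + 27*q) = 3 + a + a**2 + 27*q)
W(133/(-42), 156) - 1*28121 = (3 + 133/(-42) + (133/(-42))**2 + 27*156) - 1*28121 = (3 + 133*(-1/42) + (133*(-1/42))**2 + 4212) - 28121 = (3 - 19/6 + (-19/6)**2 + 4212) - 28121 = (3 - 19/6 + 361/36 + 4212) - 28121 = 151987/36 - 28121 = -860369/36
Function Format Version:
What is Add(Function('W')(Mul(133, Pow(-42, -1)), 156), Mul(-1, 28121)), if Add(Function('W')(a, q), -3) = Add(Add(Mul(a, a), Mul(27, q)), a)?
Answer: Rational(-860369, 36) ≈ -23899.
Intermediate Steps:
Function('W')(a, q) = Add(3, a, Pow(a, 2), Mul(27, q)) (Function('W')(a, q) = Add(3, Add(Add(Mul(a, a), Mul(27, q)), a)) = Add(3, Add(Add(Pow(a, 2), Mul(27, q)), a)) = Add(3, Add(a, Pow(a, 2), Mul(27, q))) = Add(3, a, Pow(a, 2), Mul(27, q)))
Add(Function('W')(Mul(133, Pow(-42, -1)), 156), Mul(-1, 28121)) = Add(Add(3, Mul(133, Pow(-42, -1)), Pow(Mul(133, Pow(-42, -1)), 2), Mul(27, 156)), Mul(-1, 28121)) = Add(Add(3, Mul(133, Rational(-1, 42)), Pow(Mul(133, Rational(-1, 42)), 2), 4212), -28121) = Add(Add(3, Rational(-19, 6), Pow(Rational(-19, 6), 2), 4212), -28121) = Add(Add(3, Rational(-19, 6), Rational(361, 36), 4212), -28121) = Add(Rational(151987, 36), -28121) = Rational(-860369, 36)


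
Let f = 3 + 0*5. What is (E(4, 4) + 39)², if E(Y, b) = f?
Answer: 1764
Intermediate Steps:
f = 3 (f = 3 + 0 = 3)
E(Y, b) = 3
(E(4, 4) + 39)² = (3 + 39)² = 42² = 1764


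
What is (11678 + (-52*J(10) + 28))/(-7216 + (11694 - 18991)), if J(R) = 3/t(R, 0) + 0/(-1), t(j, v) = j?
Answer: -58452/72565 ≈ -0.80551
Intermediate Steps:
J(R) = 3/R (J(R) = 3/R + 0/(-1) = 3/R + 0*(-1) = 3/R + 0 = 3/R)
(11678 + (-52*J(10) + 28))/(-7216 + (11694 - 18991)) = (11678 + (-156/10 + 28))/(-7216 + (11694 - 18991)) = (11678 + (-156/10 + 28))/(-7216 - 7297) = (11678 + (-52*3/10 + 28))/(-14513) = (11678 + (-78/5 + 28))*(-1/14513) = (11678 + 62/5)*(-1/14513) = (58452/5)*(-1/14513) = -58452/72565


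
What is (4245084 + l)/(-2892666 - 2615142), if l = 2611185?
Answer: -2285423/1835936 ≈ -1.2448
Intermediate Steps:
(4245084 + l)/(-2892666 - 2615142) = (4245084 + 2611185)/(-2892666 - 2615142) = 6856269/(-5507808) = 6856269*(-1/5507808) = -2285423/1835936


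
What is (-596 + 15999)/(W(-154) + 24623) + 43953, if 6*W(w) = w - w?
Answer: 1082270122/24623 ≈ 43954.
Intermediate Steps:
W(w) = 0 (W(w) = (w - w)/6 = (1/6)*0 = 0)
(-596 + 15999)/(W(-154) + 24623) + 43953 = (-596 + 15999)/(0 + 24623) + 43953 = 15403/24623 + 43953 = 1082270122/24623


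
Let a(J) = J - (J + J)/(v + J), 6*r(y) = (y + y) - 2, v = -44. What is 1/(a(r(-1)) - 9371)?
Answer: -201/1883711 ≈ -0.00010670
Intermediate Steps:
r(y) = -⅓ + y/3 (r(y) = ((y + y) - 2)/6 = (2*y - 2)/6 = (-2 + 2*y)/6 = -⅓ + y/3)
a(J) = J - 2*J/(-44 + J) (a(J) = J - (J + J)/(-44 + J) = J - 2*J/(-44 + J))
1/(a(r(-1)) - 9371) = 1/((-⅓ + (⅓)*(-1))*(-46 + (-⅓ + (⅓)*(-1)))/(-44 + (-⅓ + (⅓)*(-1))) - 9371) = 1/((-⅓ - ⅓)*(-46 + (-⅓ - ⅓))/(-44 + (-⅓ - ⅓)) - 9371) = 1/(-2*(-46 - ⅔)/(3*(-44 - ⅔)) - 9371) = 1/(-⅔*(-140/3)/(-134/3) - 9371) = 1/(-⅔*(-3/134)*(-140/3) - 9371) = 1/(-140/201 - 9371) = 1/(-1883711/201) = -201/1883711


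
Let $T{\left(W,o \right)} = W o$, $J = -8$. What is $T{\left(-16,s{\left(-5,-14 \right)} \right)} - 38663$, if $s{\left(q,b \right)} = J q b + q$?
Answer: $-29623$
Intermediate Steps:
$s{\left(q,b \right)} = q - 8 b q$ ($s{\left(q,b \right)} = - 8 q b + q = - 8 b q + q = q - 8 b q$)
$T{\left(-16,s{\left(-5,-14 \right)} \right)} - 38663 = - 16 \left(- 5 \left(1 - -112\right)\right) - 38663 = - 16 \left(- 5 \left(1 + 112\right)\right) - 38663 = - 16 \left(\left(-5\right) 113\right) - 38663 = \left(-16\right) \left(-565\right) - 38663 = 9040 - 38663 = -29623$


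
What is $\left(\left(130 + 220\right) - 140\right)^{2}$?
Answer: $44100$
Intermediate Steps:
$\left(\left(130 + 220\right) - 140\right)^{2} = \left(350 + \left(-220 + 80\right)\right)^{2} = \left(350 - 140\right)^{2} = 210^{2} = 44100$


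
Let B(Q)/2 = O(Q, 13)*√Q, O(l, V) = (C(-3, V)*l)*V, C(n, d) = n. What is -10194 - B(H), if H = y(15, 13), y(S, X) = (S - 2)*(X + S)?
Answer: -10194 + 56784*√91 ≈ 5.3149e+5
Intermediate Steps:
y(S, X) = (-2 + S)*(S + X)
H = 364 (H = 15² - 2*15 - 2*13 + 15*13 = 225 - 30 - 26 + 195 = 364)
O(l, V) = -3*V*l (O(l, V) = (-3*l)*V = -3*V*l)
B(Q) = -78*Q^(3/2) (B(Q) = 2*((-3*13*Q)*√Q) = 2*((-39*Q)*√Q) = 2*(-39*Q^(3/2)) = -78*Q^(3/2))
-10194 - B(H) = -10194 - (-78)*364^(3/2) = -10194 - (-78)*728*√91 = -10194 - (-56784)*√91 = -10194 + 56784*√91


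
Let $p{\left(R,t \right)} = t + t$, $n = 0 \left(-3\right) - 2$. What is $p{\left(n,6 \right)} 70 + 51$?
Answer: $891$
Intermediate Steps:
$n = -2$ ($n = 0 - 2 = -2$)
$p{\left(R,t \right)} = 2 t$
$p{\left(n,6 \right)} 70 + 51 = 2 \cdot 6 \cdot 70 + 51 = 12 \cdot 70 + 51 = 840 + 51 = 891$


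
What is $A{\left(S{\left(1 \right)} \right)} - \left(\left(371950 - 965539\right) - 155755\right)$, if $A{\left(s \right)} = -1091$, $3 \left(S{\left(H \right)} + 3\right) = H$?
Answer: $748253$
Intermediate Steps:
$S{\left(H \right)} = -3 + \frac{H}{3}$
$A{\left(S{\left(1 \right)} \right)} - \left(\left(371950 - 965539\right) - 155755\right) = -1091 - \left(\left(371950 - 965539\right) - 155755\right) = -1091 - \left(-593589 - 155755\right) = -1091 - -749344 = -1091 + 749344 = 748253$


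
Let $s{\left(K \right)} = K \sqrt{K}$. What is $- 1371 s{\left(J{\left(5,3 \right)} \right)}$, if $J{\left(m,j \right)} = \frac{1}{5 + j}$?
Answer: $- \frac{1371 \sqrt{2}}{32} \approx -60.59$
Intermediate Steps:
$s{\left(K \right)} = K^{\frac{3}{2}}$
$- 1371 s{\left(J{\left(5,3 \right)} \right)} = - 1371 \left(\frac{1}{5 + 3}\right)^{\frac{3}{2}} = - 1371 \left(\frac{1}{8}\right)^{\frac{3}{2}} = - \frac{1371}{16 \sqrt{2}} = - 1371 \frac{\sqrt{2}}{32} = - \frac{1371 \sqrt{2}}{32}$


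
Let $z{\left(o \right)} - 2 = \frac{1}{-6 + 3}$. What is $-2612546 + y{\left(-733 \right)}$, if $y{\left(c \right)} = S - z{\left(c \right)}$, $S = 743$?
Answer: $- \frac{7835414}{3} \approx -2.6118 \cdot 10^{6}$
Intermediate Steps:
$z{\left(o \right)} = \frac{5}{3}$ ($z{\left(o \right)} = 2 + \frac{1}{-6 + 3} = 2 + \frac{1}{-3} = 2 - \frac{1}{3} = \frac{5}{3}$)
$y{\left(c \right)} = \frac{2224}{3}$ ($y{\left(c \right)} = 743 - \frac{5}{3} = \frac{2224}{3}$)
$-2612546 + y{\left(-733 \right)} = -2612546 + \frac{2224}{3} = - \frac{7835414}{3}$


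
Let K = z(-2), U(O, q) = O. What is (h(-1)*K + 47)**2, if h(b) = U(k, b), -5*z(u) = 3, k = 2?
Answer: 52441/25 ≈ 2097.6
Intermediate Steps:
z(u) = -3/5 (z(u) = -1/5*3 = -3/5)
h(b) = 2
K = -3/5 ≈ -0.60000
(h(-1)*K + 47)**2 = (2*(-3/5) + 47)**2 = (-6/5 + 47)**2 = (229/5)**2 = 52441/25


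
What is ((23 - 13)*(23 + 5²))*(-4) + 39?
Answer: -1881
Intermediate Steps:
((23 - 13)*(23 + 5²))*(-4) + 39 = (10*(23 + 25))*(-4) + 39 = (10*48)*(-4) + 39 = 480*(-4) + 39 = -1920 + 39 = -1881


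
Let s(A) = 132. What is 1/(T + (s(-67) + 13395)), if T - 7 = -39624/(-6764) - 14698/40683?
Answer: 68794953/931449045382 ≈ 7.3858e-5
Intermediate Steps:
T = 859716151/68794953 (T = 7 + (-39624/(-6764) - 14698/40683) = 7 + (-39624*(-1/6764) - 14698*1/40683) = 7 + (9906/1691 - 14698/40683) = 7 + 378151480/68794953 = 859716151/68794953 ≈ 12.497)
1/(T + (s(-67) + 13395)) = 1/(859716151/68794953 + (132 + 13395)) = 1/(859716151/68794953 + 13527) = 1/(931449045382/68794953) = 68794953/931449045382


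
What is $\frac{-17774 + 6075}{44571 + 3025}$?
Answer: $- \frac{11699}{47596} \approx -0.2458$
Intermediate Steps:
$\frac{-17774 + 6075}{44571 + 3025} = - \frac{11699}{47596}$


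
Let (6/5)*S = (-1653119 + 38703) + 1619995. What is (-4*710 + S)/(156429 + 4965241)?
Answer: 2171/6146004 ≈ 0.00035324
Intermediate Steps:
S = 27895/6 (S = 5*((-1653119 + 38703) + 1619995)/6 = 5*(-1614416 + 1619995)/6 = (⅚)*5579 = 27895/6 ≈ 4649.2)
(-4*710 + S)/(156429 + 4965241) = (-4*710 + 27895/6)/(156429 + 4965241) = (-2840 + 27895/6)/5121670 = (10855/6)*(1/5121670) = 2171/6146004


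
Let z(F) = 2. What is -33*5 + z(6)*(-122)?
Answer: -409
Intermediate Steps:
-33*5 + z(6)*(-122) = -33*5 + 2*(-122) = -165 - 244 = -409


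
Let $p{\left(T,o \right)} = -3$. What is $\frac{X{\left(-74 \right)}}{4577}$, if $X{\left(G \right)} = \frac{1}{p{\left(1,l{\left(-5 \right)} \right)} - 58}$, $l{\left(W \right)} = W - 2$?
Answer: $- \frac{1}{279197} \approx -3.5817 \cdot 10^{-6}$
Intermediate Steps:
$l{\left(W \right)} = -2 + W$
$X{\left(G \right)} = - \frac{1}{61}$ ($X{\left(G \right)} = \frac{1}{-3 - 58} = \frac{1}{-61} = - \frac{1}{61}$)
$\frac{X{\left(-74 \right)}}{4577} = - \frac{1}{61 \cdot 4577} = \left(- \frac{1}{61}\right) \frac{1}{4577} = - \frac{1}{279197}$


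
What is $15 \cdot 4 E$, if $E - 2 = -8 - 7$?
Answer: $-780$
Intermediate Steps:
$E = -13$ ($E = 2 - 15 = -13$)
$15 \cdot 4 E = 15 \cdot 4 \left(-13\right) = 60 \left(-13\right) = -780$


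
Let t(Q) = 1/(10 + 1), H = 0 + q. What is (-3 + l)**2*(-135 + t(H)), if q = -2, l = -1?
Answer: -23744/11 ≈ -2158.5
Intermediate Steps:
H = -2 (H = 0 - 2 = -2)
t(Q) = 1/11
(-3 + l)**2*(-135 + t(H)) = (-3 - 1)**2*(-135 + 1/11) = (-4)**2*(-1484/11) = 16*(-1484/11) = -23744/11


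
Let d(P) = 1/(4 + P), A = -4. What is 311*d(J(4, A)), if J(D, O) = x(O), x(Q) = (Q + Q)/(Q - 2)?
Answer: 933/16 ≈ 58.313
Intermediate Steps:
x(Q) = 2*Q/(-2 + Q) (x(Q) = (2*Q)/(-2 + Q) = 2*Q/(-2 + Q))
J(D, O) = 2*O/(-2 + O)
311*d(J(4, A)) = 311/(4 + 2*(-4)/(-2 - 4)) = 311/(4 + 2*(-4)/(-6)) = 311/(4 + 2*(-4)*(-⅙)) = 311/(4 + 4/3) = 311/(16/3) = 311*(3/16) = 933/16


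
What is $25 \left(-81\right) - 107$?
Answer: $-2132$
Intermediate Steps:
$25 \left(-81\right) - 107 = -2025 - 107 = -2132$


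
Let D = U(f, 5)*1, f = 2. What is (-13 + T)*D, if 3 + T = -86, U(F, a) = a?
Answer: -510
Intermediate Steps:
D = 5 (D = 5*1 = 5)
T = -89 (T = -3 - 86 = -89)
(-13 + T)*D = (-13 - 89)*5 = -102*5 = -510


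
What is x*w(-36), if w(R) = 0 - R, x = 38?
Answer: 1368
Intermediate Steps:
w(R) = -R
x*w(-36) = 38*(-1*(-36)) = 38*36 = 1368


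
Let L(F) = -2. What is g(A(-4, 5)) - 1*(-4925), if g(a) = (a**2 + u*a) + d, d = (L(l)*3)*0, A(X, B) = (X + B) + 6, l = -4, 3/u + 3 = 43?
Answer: 198981/40 ≈ 4974.5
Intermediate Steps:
u = 3/40 (u = 3/(-3 + 43) = 3/40 ≈ 0.075000)
A(X, B) = 6 + B + X (A(X, B) = (B + X) + 6 = 6 + B + X)
d = 0 (d = -2*3*0 = -6*0 = 0)
g(a) = a**2 + 3*a/40 (g(a) = (a**2 + 3*a/40) + 0 = a**2 + 3*a/40)
g(A(-4, 5)) - 1*(-4925) = (6 + 5 - 4)*(3 + 40*(6 + 5 - 4))/40 - 1*(-4925) = (1/40)*7*(3 + 40*7) + 4925 = (1/40)*7*(3 + 280) + 4925 = (1/40)*7*283 + 4925 = 1981/40 + 4925 = 198981/40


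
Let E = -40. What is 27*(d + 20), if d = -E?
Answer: 1620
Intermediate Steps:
d = 40 (d = -1*(-40) = 40)
27*(d + 20) = 27*(40 + 20) = 27*60 = 1620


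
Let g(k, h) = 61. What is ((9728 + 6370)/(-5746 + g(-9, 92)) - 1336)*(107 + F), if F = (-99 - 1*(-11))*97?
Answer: 21385097894/1895 ≈ 1.1285e+7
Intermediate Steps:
F = -8536 (F = (-99 + 11)*97 = -88*97 = -8536)
((9728 + 6370)/(-5746 + g(-9, 92)) - 1336)*(107 + F) = ((9728 + 6370)/(-5746 + 61) - 1336)*(107 - 8536) = (16098/(-5685) - 1336)*(-8429) = (16098*(-1/5685) - 1336)*(-8429) = (-5366/1895 - 1336)*(-8429) = -2537086/1895*(-8429) = 21385097894/1895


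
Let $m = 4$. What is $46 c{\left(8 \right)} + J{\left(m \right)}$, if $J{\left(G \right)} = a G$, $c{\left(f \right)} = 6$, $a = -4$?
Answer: $260$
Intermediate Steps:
$J{\left(G \right)} = - 4 G$
$46 c{\left(8 \right)} + J{\left(m \right)} = 46 \cdot 6 - 16 = 276 - 16 = 260$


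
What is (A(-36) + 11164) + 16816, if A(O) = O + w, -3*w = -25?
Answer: 83857/3 ≈ 27952.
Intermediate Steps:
w = 25/3 (w = -⅓*(-25) = 25/3 ≈ 8.3333)
A(O) = 25/3 + O (A(O) = O + 25/3 = 25/3 + O)
(A(-36) + 11164) + 16816 = ((25/3 - 36) + 11164) + 16816 = (-83/3 + 11164) + 16816 = 33409/3 + 16816 = 83857/3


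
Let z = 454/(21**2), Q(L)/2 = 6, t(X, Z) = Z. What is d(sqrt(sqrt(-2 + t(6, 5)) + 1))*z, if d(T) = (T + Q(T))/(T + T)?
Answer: 227/441 + 908/(147*sqrt(1 + sqrt(3))) ≈ 4.2517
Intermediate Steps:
Q(L) = 12 (Q(L) = 2*6 = 12)
z = 454/441 ≈ 1.0295
d(T) = (12 + T)/(2*T) (d(T) = (T + 12)/(T + T) = (12 + T)/((2*T)) = (12 + T)*(1/(2*T)) = (12 + T)/(2*T))
d(sqrt(sqrt(-2 + t(6, 5)) + 1))*z = ((12 + sqrt(sqrt(-2 + 5) + 1))/(2*(sqrt(sqrt(-2 + 5) + 1))))*(454/441) = ((12 + sqrt(sqrt(3) + 1))/(2*(sqrt(sqrt(3) + 1))))*(454/441) = ((12 + sqrt(1 + sqrt(3)))/(2*(sqrt(1 + sqrt(3)))))*(454/441) = ((12 + sqrt(1 + sqrt(3)))/(2*sqrt(1 + sqrt(3))))*(454/441) = 227*(12 + sqrt(1 + sqrt(3)))/(441*sqrt(1 + sqrt(3)))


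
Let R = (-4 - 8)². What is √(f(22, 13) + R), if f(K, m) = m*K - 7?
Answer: 3*√47 ≈ 20.567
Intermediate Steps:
f(K, m) = -7 + K*m (f(K, m) = K*m - 7 = -7 + K*m)
R = 144 (R = (-12)² = 144)
√(f(22, 13) + R) = √((-7 + 22*13) + 144) = √((-7 + 286) + 144) = √(279 + 144) = √423 = 3*√47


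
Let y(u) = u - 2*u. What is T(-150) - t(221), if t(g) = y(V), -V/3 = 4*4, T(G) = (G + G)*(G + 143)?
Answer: 2052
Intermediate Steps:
T(G) = 2*G*(143 + G) (T(G) = (2*G)*(143 + G) = 2*G*(143 + G))
V = -48 (V = -12*4 = -3*16 = -48)
y(u) = -u (y(u) = u - 2*u = -u)
t(g) = 48 (t(g) = -1*(-48) = 48)
T(-150) - t(221) = 2*(-150)*(143 - 150) - 1*48 = 2*(-150)*(-7) - 48 = 2100 - 48 = 2052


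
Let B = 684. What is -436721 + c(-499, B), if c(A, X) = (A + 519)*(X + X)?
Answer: -409361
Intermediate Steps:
c(A, X) = 2*X*(519 + A) (c(A, X) = (519 + A)*(2*X) = 2*X*(519 + A))
-436721 + c(-499, B) = -436721 + 2*684*(519 - 499) = -436721 + 2*684*20 = -436721 + 27360 = -409361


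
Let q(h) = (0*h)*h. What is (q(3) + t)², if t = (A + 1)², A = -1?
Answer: 0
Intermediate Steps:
t = 0 (t = (-1 + 1)² = 0² = 0)
q(h) = 0 (q(h) = 0*h = 0)
(q(3) + t)² = (0 + 0)² = 0² = 0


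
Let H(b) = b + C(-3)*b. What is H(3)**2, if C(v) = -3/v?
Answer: 36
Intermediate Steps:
H(b) = 2*b (H(b) = b + (-3/(-3))*b = b + (-3*(-1/3))*b = b + 1*b = b + b = 2*b)
H(3)**2 = (2*3)**2 = 6**2 = 36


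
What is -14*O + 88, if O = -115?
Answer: 1698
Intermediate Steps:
-14*O + 88 = -14*(-115) + 88 = 1610 + 88 = 1698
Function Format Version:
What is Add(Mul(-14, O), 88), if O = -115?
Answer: 1698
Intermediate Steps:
Add(Mul(-14, O), 88) = Add(Mul(-14, -115), 88) = Add(1610, 88) = 1698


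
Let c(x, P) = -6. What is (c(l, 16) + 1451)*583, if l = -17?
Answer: 842435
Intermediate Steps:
(c(l, 16) + 1451)*583 = (-6 + 1451)*583 = 1445*583 = 842435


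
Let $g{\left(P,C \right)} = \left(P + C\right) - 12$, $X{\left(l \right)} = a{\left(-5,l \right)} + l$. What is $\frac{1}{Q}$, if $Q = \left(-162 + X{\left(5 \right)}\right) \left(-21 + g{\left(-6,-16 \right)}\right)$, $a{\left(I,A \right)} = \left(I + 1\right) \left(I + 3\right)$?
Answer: $\frac{1}{8195} \approx 0.00012203$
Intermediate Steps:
$a{\left(I,A \right)} = \left(1 + I\right) \left(3 + I\right)$
$X{\left(l \right)} = 8 + l$ ($X{\left(l \right)} = \left(3 + \left(-5\right)^{2} + 4 \left(-5\right)\right) + l = \left(3 + 25 - 20\right) + l = 8 + l$)
$g{\left(P,C \right)} = -12 + C + P$ ($g{\left(P,C \right)} = \left(C + P\right) - 12 = -12 + C + P$)
$Q = 8195$ ($Q = \left(-162 + \left(8 + 5\right)\right) \left(-21 - 34\right) = \left(-162 + 13\right) \left(-21 - 34\right) = \left(-149\right) \left(-55\right) = 8195$)
$\frac{1}{Q} = \frac{1}{8195}$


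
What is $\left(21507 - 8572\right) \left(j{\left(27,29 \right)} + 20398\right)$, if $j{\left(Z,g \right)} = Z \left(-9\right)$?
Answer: $260704925$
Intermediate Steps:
$j{\left(Z,g \right)} = - 9 Z$
$\left(21507 - 8572\right) \left(j{\left(27,29 \right)} + 20398\right) = \left(21507 - 8572\right) \left(\left(-9\right) 27 + 20398\right) = 12935 \left(-243 + 20398\right) = 12935 \cdot 20155 = 260704925$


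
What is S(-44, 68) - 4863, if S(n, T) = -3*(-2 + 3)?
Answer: -4866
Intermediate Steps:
S(n, T) = -3 (S(n, T) = -3*1 = -3)
S(-44, 68) - 4863 = -3 - 4863 = -4866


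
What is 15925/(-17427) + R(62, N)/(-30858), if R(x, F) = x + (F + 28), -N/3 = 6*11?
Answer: -2205097/2422353 ≈ -0.91031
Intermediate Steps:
N = -198 (N = -18*11 = -3*66 = -198)
R(x, F) = 28 + F + x (R(x, F) = x + (28 + F) = 28 + F + x)
15925/(-17427) + R(62, N)/(-30858) = 15925/(-17427) + (28 - 198 + 62)/(-30858) = 15925*(-1/17427) - 108*(-1/30858) = -15925/17427 + 18/5143 = -2205097/2422353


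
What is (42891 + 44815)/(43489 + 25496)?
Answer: 87706/68985 ≈ 1.2714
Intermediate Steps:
(42891 + 44815)/(43489 + 25496) = 87706/68985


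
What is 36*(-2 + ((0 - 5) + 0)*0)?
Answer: -72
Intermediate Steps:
36*(-2 + ((0 - 5) + 0)*0) = 36*(-2 + (-5 + 0)*0) = 36*(-2 - 5*0) = 36*(-2 + 0) = 36*(-2) = -72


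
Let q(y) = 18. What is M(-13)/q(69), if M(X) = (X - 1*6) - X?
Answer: -⅓ ≈ -0.33333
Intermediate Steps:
M(X) = -6 (M(X) = (X - 6) - X = (-6 + X) - X = -6)
M(-13)/q(69) = -6/18 = -6*1/18 = -⅓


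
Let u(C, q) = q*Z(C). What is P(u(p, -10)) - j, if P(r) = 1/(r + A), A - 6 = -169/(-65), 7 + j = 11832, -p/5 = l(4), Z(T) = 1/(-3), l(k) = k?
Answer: -2116660/179 ≈ -11825.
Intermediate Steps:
Z(T) = -⅓
p = -20 (p = -5*4 = -20)
u(C, q) = -q/3 (u(C, q) = q*(-⅓) = -q/3)
j = 11825 (j = -7 + 11832 = 11825)
A = 43/5 (A = 6 - 169/(-65) = 6 - 169*(-1/65) = 6 + 13/5 = 43/5 ≈ 8.6000)
P(r) = 1/(43/5 + r) (P(r) = 1/(r + 43/5) = 1/(43/5 + r))
P(u(p, -10)) - j = 5/(43 + 5*(-⅓*(-10))) - 1*11825 = 5/(43 + 5*(10/3)) - 11825 = 5/(43 + 50/3) - 11825 = 5/(179/3) - 11825 = 5*(3/179) - 11825 = 15/179 - 11825 = -2116660/179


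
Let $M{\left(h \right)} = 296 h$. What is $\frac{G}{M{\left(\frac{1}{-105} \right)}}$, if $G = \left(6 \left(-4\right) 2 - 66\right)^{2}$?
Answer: $- \frac{341145}{74} \approx -4610.1$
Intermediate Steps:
$G = 12996$ ($G = \left(\left(-24\right) 2 - 66\right)^{2} = \left(-48 - 66\right)^{2} = \left(-114\right)^{2} = 12996$)
$\frac{G}{M{\left(\frac{1}{-105} \right)}} = \frac{12996}{296 \frac{1}{-105}} = \frac{12996}{296 \left(- \frac{1}{105}\right)} = \frac{12996}{- \frac{296}{105}} = 12996 \left(- \frac{105}{296}\right) = - \frac{341145}{74}$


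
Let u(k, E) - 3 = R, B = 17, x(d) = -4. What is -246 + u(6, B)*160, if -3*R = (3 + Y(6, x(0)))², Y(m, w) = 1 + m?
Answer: -15298/3 ≈ -5099.3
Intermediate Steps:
R = -100/3 (R = -(3 + (1 + 6))²/3 = -(3 + 7)²/3 = -⅓*10² = -⅓*100 = -100/3 ≈ -33.333)
u(k, E) = -91/3 (u(k, E) = 3 - 100/3 = -91/3)
-246 + u(6, B)*160 = -246 - 91/3*160 = -246 - 14560/3 = -15298/3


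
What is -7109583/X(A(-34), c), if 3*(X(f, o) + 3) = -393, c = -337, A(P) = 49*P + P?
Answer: 7109583/134 ≈ 53057.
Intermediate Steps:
A(P) = 50*P
X(f, o) = -134 (X(f, o) = -3 + (⅓)*(-393) = -3 - 131 = -134)
-7109583/X(A(-34), c) = -7109583/(-134) = -7109583*(-1/134) = 7109583/134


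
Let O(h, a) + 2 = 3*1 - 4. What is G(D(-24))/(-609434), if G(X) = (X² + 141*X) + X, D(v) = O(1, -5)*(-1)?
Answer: -435/609434 ≈ -0.00071378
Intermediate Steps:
O(h, a) = -3 (O(h, a) = -2 + (3*1 - 4) = -2 + (3 - 4) = -2 - 1 = -3)
D(v) = 3 (D(v) = -3*(-1) = 3)
G(X) = X² + 142*X
G(D(-24))/(-609434) = (3*(142 + 3))/(-609434) = (3*145)*(-1/609434) = 435*(-1/609434) = -435/609434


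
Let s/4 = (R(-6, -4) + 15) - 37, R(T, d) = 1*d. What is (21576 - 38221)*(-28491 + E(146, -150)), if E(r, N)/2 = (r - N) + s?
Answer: 467841015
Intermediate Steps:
R(T, d) = d
s = -104 (s = 4*((-4 + 15) - 37) = 4*(11 - 37) = 4*(-26) = -104)
E(r, N) = -208 - 2*N + 2*r (E(r, N) = 2*((r - N) - 104) = 2*(-104 + r - N) = -208 - 2*N + 2*r)
(21576 - 38221)*(-28491 + E(146, -150)) = (21576 - 38221)*(-28491 + (-208 - 2*(-150) + 2*146)) = -16645*(-28491 + (-208 + 300 + 292)) = -16645*(-28491 + 384) = -16645*(-28107) = 467841015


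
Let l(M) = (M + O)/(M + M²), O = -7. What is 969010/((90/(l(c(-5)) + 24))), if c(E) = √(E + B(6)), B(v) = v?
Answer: 678307/3 ≈ 2.2610e+5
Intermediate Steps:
c(E) = √(6 + E) (c(E) = √(E + 6) = √(6 + E))
l(M) = (-7 + M)/(M + M²) (l(M) = (M - 7)/(M + M²) = (-7 + M)/(M + M²))
969010/((90/(l(c(-5)) + 24))) = 969010/((90/((-7 + √(6 - 5))/((√(6 - 5))*(1 + √(6 - 5))) + 24))) = 969010/((90/((-7 + √1)/((√1)*(1 + √1)) + 24))) = 969010/((90/((-7 + 1)/(1*(1 + 1)) + 24))) = 969010/((90/(1*(-6)/2 + 24))) = 969010/((90/(1*(½)*(-6) + 24))) = 969010/((90/(-3 + 24))) = 969010/((90/21)) = 969010/(((1/21)*90)) = 969010/(30/7) = 969010*(7/30) = 678307/3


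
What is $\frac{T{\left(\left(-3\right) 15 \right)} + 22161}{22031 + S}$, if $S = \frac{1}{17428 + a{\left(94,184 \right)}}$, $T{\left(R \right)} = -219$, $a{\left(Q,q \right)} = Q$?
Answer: $\frac{384467724}{386027183} \approx 0.99596$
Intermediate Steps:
$S = \frac{1}{17522}$ ($S = \frac{1}{17428 + 94} = \frac{1}{17522} \approx 5.7071 \cdot 10^{-5}$)
$\frac{T{\left(\left(-3\right) 15 \right)} + 22161}{22031 + S} = \frac{-219 + 22161}{22031 + \frac{1}{17522}} = \frac{21942}{\frac{386027183}{17522}} = 21942 \cdot \frac{17522}{386027183} = \frac{384467724}{386027183}$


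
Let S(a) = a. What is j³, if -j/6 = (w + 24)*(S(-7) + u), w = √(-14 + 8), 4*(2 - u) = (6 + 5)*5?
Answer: 19067906250 + 9807328125*I*√6/4 ≈ 1.9068e+10 + 6.0057e+9*I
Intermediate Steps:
u = -47/4 (u = 2 - (6 + 5)*5/4 = 2 - 11*5/4 = 2 - ¼*55 = 2 - 55/4 = -47/4 ≈ -11.750)
w = I*√6 (w = √(-6) = I*√6 ≈ 2.4495*I)
j = 2700 + 225*I*√6/2 (j = -6*(I*√6 + 24)*(-7 - 47/4) = -6*(24 + I*√6)*(-75)/4 = -6*(-450 - 75*I*√6/4) = 2700 + 225*I*√6/2 ≈ 2700.0 + 275.57*I)
j³ = (2700 + 225*I*√6/2)³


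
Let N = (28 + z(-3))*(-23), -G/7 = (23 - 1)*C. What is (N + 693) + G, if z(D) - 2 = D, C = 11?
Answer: -1622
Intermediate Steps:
z(D) = 2 + D
G = -1694 (G = -7*(23 - 1)*11 = -154*11 = -7*242 = -1694)
N = -621 (N = (28 + (2 - 3))*(-23) = (28 - 1)*(-23) = 27*(-23) = -621)
(N + 693) + G = (-621 + 693) - 1694 = 72 - 1694 = -1622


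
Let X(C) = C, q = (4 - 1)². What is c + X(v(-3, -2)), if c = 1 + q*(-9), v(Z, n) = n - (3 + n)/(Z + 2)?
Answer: -81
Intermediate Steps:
q = 9 (q = 3² = 9)
v(Z, n) = n - (3 + n)/(2 + Z)
c = -80 (c = 1 + 9*(-9) = 1 - 81 = -80)
c + X(v(-3, -2)) = -80 + (-3 - 2 - 3*(-2))/(2 - 3) = -80 + (-3 - 2 + 6)/(-1) = -80 - 1*1 = -80 - 1 = -81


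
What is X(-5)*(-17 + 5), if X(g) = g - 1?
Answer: 72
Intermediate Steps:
X(g) = -1 + g
X(-5)*(-17 + 5) = (-1 - 5)*(-17 + 5) = -6*(-12) = 72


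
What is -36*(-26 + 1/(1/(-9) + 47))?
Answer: 197334/211 ≈ 935.23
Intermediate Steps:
-36*(-26 + 1/(1/(-9) + 47)) = -36*(-26 + 1/(-1/9 + 47)) = -36*(-26 + 1/(422/9)) = -36*(-26 + 9/422) = -36*(-10963/422) = 197334/211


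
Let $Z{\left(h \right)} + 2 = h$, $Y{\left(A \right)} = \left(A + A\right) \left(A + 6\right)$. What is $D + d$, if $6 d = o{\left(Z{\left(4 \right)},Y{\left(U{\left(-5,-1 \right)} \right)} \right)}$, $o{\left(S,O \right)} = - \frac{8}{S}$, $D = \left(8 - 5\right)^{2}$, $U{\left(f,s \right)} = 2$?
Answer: $\frac{25}{3} \approx 8.3333$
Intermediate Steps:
$Y{\left(A \right)} = 2 A \left(6 + A\right)$
$Z{\left(h \right)} = -2 + h$
$D = 9$ ($D = 3^{2} = 9$)
$d = - \frac{2}{3}$ ($d = \frac{\left(-8\right) \frac{1}{-2 + 4}}{6} = \frac{\left(-8\right) \frac{1}{2}}{6} = \frac{1}{6} \left(-4\right) = - \frac{2}{3} \approx -0.66667$)
$D + d = 9 - \frac{2}{3} = \frac{25}{3}$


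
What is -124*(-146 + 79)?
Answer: 8308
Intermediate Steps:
-124*(-146 + 79) = -124*(-67) = 8308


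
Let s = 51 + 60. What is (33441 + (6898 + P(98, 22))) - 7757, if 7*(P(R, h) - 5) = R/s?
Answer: 3617171/111 ≈ 32587.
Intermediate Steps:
s = 111
P(R, h) = 5 + R/777 (P(R, h) = 5 + (R/111)/7 = 5 + R/777)
(33441 + (6898 + P(98, 22))) - 7757 = (33441 + (6898 + (5 + (1/777)*98))) - 7757 = (33441 + (6898 + (5 + 14/111))) - 7757 = (33441 + (6898 + 569/111)) - 7757 = (33441 + 766247/111) - 7757 = 4478198/111 - 7757 = 3617171/111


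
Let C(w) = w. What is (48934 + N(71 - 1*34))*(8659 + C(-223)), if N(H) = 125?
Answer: 413861724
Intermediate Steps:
(48934 + N(71 - 1*34))*(8659 + C(-223)) = (48934 + 125)*(8659 - 223) = 49059*8436 = 413861724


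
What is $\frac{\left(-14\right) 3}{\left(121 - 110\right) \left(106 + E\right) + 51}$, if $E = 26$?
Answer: $- \frac{14}{501} \approx -0.027944$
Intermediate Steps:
$\frac{\left(-14\right) 3}{\left(121 - 110\right) \left(106 + E\right) + 51} = \frac{\left(-14\right) 3}{\left(121 - 110\right) \left(106 + 26\right) + 51} = \frac{1}{11 \cdot 132 + 51} \left(-42\right) = \frac{1}{1452 + 51} \left(-42\right) = \frac{1}{1503} \left(-42\right) = - \frac{14}{501}$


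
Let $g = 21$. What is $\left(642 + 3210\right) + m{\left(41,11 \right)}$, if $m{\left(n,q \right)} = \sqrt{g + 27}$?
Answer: $3852 + 4 \sqrt{3} \approx 3858.9$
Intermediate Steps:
$m{\left(n,q \right)} = 4 \sqrt{3}$ ($m{\left(n,q \right)} = \sqrt{21 + 27} = \sqrt{48} = 4 \sqrt{3}$)
$\left(642 + 3210\right) + m{\left(41,11 \right)} = \left(642 + 3210\right) + 4 \sqrt{3} = 3852 + 4 \sqrt{3}$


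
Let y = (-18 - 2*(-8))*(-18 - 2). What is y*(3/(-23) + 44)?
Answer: 40360/23 ≈ 1754.8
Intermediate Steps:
y = 40 (y = (-18 + 16)*(-20) = -2*(-20) = 40)
y*(3/(-23) + 44) = 40*(3/(-23) + 44) = 40*(3*(-1/23) + 44) = 40*(-3/23 + 44) = 40*(1009/23) = 40360/23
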